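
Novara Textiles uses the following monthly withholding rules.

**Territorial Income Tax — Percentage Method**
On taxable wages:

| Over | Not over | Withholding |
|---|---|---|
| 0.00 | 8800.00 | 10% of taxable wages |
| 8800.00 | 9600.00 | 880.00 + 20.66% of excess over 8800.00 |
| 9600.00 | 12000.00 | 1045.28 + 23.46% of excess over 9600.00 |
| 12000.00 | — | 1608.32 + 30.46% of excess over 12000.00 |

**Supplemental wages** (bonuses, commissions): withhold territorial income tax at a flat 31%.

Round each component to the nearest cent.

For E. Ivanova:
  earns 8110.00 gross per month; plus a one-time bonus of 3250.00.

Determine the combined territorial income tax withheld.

Territorial Income Tax: taxable = 8110.00
  10% × 8110.00 = 811.00
Supplemental (31% flat on bonus): 31% × 3250.00 = 1007.50
Total territorial income tax: 811.00 + 1007.50 = 1818.50

1818.50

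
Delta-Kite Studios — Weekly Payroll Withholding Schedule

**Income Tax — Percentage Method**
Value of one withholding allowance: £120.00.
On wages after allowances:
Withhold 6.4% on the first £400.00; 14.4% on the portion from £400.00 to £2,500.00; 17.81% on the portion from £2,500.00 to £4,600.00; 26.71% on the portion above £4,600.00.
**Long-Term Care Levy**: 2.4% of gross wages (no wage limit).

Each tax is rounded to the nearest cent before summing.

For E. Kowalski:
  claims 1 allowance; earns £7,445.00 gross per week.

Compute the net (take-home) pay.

£5,836.46

Income Tax: taxable = £7,445.00 − 1×£120.00 = £7,325.00
  £702.01 + 26.71% × (£7,325.00 − £4,600.00) = £702.01 + 26.71% × £2,725.00 = £1,429.86
Long-Term Care Levy: 2.4% × £7,445.00 = £178.68
Total withheld: £1,429.86 + £178.68 = £1,608.54
Net pay: £7,445.00 − £1,608.54 = £5,836.46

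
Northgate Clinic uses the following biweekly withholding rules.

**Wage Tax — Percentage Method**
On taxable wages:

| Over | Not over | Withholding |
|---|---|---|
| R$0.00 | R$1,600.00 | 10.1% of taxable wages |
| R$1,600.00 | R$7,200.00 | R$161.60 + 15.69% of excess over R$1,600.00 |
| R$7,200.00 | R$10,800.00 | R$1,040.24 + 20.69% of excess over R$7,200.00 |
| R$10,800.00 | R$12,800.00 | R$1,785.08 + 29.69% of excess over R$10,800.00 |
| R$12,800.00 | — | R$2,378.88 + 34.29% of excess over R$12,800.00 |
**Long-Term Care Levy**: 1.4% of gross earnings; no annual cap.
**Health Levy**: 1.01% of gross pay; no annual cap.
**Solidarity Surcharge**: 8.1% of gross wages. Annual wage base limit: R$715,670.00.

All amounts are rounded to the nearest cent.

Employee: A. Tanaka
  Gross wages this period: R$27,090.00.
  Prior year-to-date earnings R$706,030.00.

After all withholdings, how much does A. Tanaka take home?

Wage Tax: taxable = R$27,090.00
  R$2,378.88 + 34.29% × (R$27,090.00 − R$12,800.00) = R$2,378.88 + 34.29% × R$14,290.00 = R$7,278.92
Long-Term Care Levy: 1.4% × R$27,090.00 = R$379.26
Health Levy: 1.01% × R$27,090.00 = R$273.61
Solidarity Surcharge: cap R$715,670.00 − YTD R$706,030.00 = R$9,640.00 subject; 8.1% × R$9,640.00 = R$780.84
Total withheld: R$7,278.92 + R$379.26 + R$273.61 + R$780.84 = R$8,712.63
Net pay: R$27,090.00 − R$8,712.63 = R$18,377.37

R$18,377.37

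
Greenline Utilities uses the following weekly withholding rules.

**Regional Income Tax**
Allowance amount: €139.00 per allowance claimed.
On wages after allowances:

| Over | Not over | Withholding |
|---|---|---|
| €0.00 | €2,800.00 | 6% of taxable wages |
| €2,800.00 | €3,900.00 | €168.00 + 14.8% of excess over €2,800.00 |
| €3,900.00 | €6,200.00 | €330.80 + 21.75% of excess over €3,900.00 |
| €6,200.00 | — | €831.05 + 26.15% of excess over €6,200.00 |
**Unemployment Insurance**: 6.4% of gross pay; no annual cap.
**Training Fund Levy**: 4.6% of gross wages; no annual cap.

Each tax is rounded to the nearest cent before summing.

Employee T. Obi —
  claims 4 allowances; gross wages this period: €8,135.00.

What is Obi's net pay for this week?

Regional Income Tax: taxable = €8,135.00 − 4×€139.00 = €7,579.00
  €831.05 + 26.15% × (€7,579.00 − €6,200.00) = €831.05 + 26.15% × €1,379.00 = €1,191.66
Unemployment Insurance: 6.4% × €8,135.00 = €520.64
Training Fund Levy: 4.6% × €8,135.00 = €374.21
Total withheld: €1,191.66 + €520.64 + €374.21 = €2,086.51
Net pay: €8,135.00 − €2,086.51 = €6,048.49

€6,048.49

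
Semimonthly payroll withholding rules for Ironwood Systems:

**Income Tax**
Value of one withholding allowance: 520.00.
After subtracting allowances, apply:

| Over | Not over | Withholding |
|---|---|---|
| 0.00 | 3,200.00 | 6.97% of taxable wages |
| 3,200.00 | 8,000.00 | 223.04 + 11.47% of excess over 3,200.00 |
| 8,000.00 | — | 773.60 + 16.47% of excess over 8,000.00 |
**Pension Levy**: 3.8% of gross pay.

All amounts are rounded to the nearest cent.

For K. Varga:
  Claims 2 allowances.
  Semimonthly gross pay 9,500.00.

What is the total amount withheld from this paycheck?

Income Tax: taxable = 9,500.00 − 2×520.00 = 8,460.00
  773.60 + 16.47% × (8,460.00 − 8,000.00) = 773.60 + 16.47% × 460.00 = 849.36
Pension Levy: 3.8% × 9,500.00 = 361.00
Total: 849.36 + 361.00 = 1,210.36

1,210.36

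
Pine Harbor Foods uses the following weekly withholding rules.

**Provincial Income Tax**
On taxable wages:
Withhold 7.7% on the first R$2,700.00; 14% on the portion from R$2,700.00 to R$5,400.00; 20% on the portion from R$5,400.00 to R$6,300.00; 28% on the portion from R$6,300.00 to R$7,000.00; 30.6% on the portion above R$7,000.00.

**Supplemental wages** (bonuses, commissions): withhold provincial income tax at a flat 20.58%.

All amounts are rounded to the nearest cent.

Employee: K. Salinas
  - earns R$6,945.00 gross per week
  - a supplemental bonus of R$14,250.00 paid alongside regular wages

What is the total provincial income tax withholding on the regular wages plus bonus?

R$3,879.15

Provincial Income Tax: taxable = R$6,945.00
  R$765.90 + 28% × (R$6,945.00 − R$6,300.00) = R$765.90 + 28% × R$645.00 = R$946.50
Supplemental (20.58% flat on bonus): 20.58% × R$14,250.00 = R$2,932.65
Total provincial income tax: R$946.50 + R$2,932.65 = R$3,879.15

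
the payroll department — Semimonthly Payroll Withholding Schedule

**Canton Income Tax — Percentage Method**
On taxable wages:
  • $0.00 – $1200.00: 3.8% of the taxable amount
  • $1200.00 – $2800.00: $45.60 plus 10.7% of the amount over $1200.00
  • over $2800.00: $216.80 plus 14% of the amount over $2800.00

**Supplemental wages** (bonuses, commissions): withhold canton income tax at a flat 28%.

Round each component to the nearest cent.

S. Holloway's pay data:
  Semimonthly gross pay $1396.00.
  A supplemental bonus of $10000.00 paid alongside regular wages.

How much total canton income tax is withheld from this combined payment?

$2866.57

Canton Income Tax: taxable = $1396.00
  $45.60 + 10.7% × ($1396.00 − $1200.00) = $45.60 + 10.7% × $196.00 = $66.57
Supplemental (28% flat on bonus): 28% × $10000.00 = $2800.00
Total canton income tax: $66.57 + $2800.00 = $2866.57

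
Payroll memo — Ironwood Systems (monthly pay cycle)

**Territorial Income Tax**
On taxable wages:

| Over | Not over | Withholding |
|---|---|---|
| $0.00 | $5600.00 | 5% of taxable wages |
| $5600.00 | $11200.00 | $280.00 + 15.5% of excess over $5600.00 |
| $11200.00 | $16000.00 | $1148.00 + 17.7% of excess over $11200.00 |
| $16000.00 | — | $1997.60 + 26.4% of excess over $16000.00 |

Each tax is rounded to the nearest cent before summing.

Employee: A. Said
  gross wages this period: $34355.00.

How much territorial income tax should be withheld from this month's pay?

Territorial Income Tax: taxable = $34355.00
  $1997.60 + 26.4% × ($34355.00 − $16000.00) = $1997.60 + 26.4% × $18355.00 = $6843.32

$6843.32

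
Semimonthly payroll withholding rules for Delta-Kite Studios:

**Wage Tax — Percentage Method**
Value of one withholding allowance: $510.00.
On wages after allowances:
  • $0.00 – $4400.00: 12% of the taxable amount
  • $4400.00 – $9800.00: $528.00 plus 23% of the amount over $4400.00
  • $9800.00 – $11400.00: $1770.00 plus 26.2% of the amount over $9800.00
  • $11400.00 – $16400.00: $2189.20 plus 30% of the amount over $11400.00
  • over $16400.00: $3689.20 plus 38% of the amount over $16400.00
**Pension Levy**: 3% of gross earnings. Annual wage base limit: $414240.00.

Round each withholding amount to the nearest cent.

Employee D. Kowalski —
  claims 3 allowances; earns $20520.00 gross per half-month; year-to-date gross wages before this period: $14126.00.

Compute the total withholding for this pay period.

Wage Tax: taxable = $20520.00 − 3×$510.00 = $18990.00
  $3689.20 + 38% × ($18990.00 − $16400.00) = $3689.20 + 38% × $2590.00 = $4673.40
Pension Levy: 3% × $20520.00 = $615.60
Total: $4673.40 + $615.60 = $5289.00

$5289.00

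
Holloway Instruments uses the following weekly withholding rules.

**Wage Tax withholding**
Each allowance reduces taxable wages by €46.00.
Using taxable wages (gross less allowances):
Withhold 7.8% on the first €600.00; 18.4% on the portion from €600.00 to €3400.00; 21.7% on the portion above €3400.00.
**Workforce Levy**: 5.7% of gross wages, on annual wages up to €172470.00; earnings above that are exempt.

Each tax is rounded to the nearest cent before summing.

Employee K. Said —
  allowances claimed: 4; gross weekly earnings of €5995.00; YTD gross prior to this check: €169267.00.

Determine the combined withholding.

Wage Tax: taxable = €5995.00 − 4×€46.00 = €5811.00
  €562.00 + 21.7% × (€5811.00 − €3400.00) = €562.00 + 21.7% × €2411.00 = €1085.19
Workforce Levy: cap €172470.00 − YTD €169267.00 = €3203.00 subject; 5.7% × €3203.00 = €182.57
Total: €1085.19 + €182.57 = €1267.76

€1267.76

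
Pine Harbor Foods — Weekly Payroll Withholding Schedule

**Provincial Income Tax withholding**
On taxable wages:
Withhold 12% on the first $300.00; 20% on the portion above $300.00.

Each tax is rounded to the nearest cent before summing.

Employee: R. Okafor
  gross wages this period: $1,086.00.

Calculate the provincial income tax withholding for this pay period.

Provincial Income Tax: taxable = $1,086.00
  $36.00 + 20% × ($1,086.00 − $300.00) = $36.00 + 20% × $786.00 = $193.20

$193.20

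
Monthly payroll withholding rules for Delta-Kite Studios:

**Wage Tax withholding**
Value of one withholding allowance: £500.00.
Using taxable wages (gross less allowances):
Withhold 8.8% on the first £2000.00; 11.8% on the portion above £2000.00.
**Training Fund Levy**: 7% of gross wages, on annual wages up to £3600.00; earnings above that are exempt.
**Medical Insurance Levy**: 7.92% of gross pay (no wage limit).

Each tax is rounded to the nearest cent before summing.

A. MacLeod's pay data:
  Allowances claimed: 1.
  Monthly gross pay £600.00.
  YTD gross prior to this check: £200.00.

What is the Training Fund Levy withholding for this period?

£42.00

Training Fund Levy: 7% × £600.00 = £42.00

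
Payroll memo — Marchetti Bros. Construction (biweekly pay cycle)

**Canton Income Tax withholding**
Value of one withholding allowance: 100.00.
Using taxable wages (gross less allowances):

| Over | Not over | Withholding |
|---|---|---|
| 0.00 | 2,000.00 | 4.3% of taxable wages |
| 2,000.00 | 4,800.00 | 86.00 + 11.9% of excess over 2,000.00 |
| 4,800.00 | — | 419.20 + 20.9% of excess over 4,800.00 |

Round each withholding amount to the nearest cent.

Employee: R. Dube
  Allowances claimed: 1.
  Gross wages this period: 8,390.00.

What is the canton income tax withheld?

Canton Income Tax: taxable = 8,390.00 − 1×100.00 = 8,290.00
  419.20 + 20.9% × (8,290.00 − 4,800.00) = 419.20 + 20.9% × 3,490.00 = 1,148.61

1,148.61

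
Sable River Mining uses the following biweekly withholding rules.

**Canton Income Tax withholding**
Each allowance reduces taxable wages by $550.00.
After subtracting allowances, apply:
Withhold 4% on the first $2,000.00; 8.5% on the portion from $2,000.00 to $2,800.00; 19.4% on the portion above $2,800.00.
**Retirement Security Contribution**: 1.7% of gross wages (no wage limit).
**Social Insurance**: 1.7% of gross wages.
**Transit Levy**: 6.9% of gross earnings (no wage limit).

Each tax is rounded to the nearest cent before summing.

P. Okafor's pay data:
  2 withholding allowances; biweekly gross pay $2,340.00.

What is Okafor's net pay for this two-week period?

Canton Income Tax: taxable = $2,340.00 − 2×$550.00 = $1,240.00
  4% × $1,240.00 = $49.60
Retirement Security Contribution: 1.7% × $2,340.00 = $39.78
Social Insurance: 1.7% × $2,340.00 = $39.78
Transit Levy: 6.9% × $2,340.00 = $161.46
Total withheld: $49.60 + $39.78 + $39.78 + $161.46 = $290.62
Net pay: $2,340.00 − $290.62 = $2,049.38

$2,049.38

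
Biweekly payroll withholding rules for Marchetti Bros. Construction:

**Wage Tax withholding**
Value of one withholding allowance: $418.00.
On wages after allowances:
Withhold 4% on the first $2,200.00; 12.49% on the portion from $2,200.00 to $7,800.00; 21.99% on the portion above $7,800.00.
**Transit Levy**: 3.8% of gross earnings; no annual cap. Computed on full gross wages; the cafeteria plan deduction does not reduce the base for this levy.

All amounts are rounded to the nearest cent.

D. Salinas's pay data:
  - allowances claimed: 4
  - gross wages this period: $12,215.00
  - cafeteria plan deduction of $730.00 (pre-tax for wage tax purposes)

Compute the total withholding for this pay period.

Wage Tax: taxable = $12,215.00 − $730.00 − 4×$418.00 = $9,813.00
  $787.44 + 21.99% × ($9,813.00 − $7,800.00) = $787.44 + 21.99% × $2,013.00 = $1,230.10
Transit Levy: 3.8% × $12,215.00 = $464.17
Total: $1,230.10 + $464.17 = $1,694.27

$1,694.27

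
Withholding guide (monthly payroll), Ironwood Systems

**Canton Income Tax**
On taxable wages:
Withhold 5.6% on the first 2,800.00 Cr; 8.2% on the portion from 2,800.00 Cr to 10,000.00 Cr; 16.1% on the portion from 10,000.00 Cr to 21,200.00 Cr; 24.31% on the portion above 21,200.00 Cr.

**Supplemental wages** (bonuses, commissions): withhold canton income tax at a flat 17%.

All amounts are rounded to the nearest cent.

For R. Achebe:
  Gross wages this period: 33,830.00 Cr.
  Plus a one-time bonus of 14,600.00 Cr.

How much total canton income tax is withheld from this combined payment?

8,102.75 Cr

Canton Income Tax: taxable = 33,830.00 Cr
  2,550.40 Cr + 24.31% × (33,830.00 Cr − 21,200.00 Cr) = 2,550.40 Cr + 24.31% × 12,630.00 Cr = 5,620.75 Cr
Supplemental (17% flat on bonus): 17% × 14,600.00 Cr = 2,482.00 Cr
Total canton income tax: 5,620.75 Cr + 2,482.00 Cr = 8,102.75 Cr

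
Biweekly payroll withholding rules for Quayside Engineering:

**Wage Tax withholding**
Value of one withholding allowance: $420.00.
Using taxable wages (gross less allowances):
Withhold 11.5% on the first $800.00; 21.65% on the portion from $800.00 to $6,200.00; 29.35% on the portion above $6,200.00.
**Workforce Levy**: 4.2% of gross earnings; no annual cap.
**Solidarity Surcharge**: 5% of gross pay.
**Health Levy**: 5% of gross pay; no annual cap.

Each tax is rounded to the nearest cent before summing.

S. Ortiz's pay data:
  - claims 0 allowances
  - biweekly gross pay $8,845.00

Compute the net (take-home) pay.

Wage Tax: taxable = $8,845.00
  $1,261.10 + 29.35% × ($8,845.00 − $6,200.00) = $1,261.10 + 29.35% × $2,645.00 = $2,037.41
Workforce Levy: 4.2% × $8,845.00 = $371.49
Solidarity Surcharge: 5% × $8,845.00 = $442.25
Health Levy: 5% × $8,845.00 = $442.25
Total withheld: $2,037.41 + $371.49 + $442.25 + $442.25 = $3,293.40
Net pay: $8,845.00 − $3,293.40 = $5,551.60

$5,551.60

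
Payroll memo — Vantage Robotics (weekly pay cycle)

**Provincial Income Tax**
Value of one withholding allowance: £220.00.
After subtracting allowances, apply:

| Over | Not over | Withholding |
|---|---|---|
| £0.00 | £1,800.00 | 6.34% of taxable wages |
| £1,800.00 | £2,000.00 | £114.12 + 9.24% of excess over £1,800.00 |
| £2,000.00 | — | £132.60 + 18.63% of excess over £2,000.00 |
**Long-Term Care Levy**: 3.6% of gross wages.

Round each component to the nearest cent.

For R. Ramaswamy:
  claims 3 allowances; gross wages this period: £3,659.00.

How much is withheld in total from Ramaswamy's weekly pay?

Provincial Income Tax: taxable = £3,659.00 − 3×£220.00 = £2,999.00
  £132.60 + 18.63% × (£2,999.00 − £2,000.00) = £132.60 + 18.63% × £999.00 = £318.71
Long-Term Care Levy: 3.6% × £3,659.00 = £131.72
Total: £318.71 + £131.72 = £450.43

£450.43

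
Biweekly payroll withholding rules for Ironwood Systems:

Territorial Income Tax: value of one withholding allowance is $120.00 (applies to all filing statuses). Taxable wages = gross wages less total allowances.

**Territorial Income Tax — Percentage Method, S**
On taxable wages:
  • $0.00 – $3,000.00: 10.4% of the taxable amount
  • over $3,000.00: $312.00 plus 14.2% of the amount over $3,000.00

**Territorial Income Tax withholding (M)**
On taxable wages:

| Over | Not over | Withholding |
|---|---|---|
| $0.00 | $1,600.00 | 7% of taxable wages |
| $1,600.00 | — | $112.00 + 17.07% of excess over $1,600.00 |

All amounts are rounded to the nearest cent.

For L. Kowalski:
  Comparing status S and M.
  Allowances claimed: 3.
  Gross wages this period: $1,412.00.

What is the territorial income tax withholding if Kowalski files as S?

Territorial Income Tax (S): taxable = $1,412.00 − 3×$120.00 = $1,052.00
  10.4% × $1,052.00 = $109.41

$109.41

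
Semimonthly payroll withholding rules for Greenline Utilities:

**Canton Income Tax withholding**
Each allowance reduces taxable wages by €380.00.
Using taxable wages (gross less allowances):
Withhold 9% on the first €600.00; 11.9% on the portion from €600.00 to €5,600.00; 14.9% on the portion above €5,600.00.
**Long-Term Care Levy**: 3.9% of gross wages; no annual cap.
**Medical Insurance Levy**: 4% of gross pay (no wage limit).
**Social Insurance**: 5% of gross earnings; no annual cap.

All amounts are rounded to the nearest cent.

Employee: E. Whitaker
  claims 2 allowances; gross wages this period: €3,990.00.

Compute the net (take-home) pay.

Canton Income Tax: taxable = €3,990.00 − 2×€380.00 = €3,230.00
  €54.00 + 11.9% × (€3,230.00 − €600.00) = €54.00 + 11.9% × €2,630.00 = €366.97
Long-Term Care Levy: 3.9% × €3,990.00 = €155.61
Medical Insurance Levy: 4% × €3,990.00 = €159.60
Social Insurance: 5% × €3,990.00 = €199.50
Total withheld: €366.97 + €155.61 + €159.60 + €199.50 = €881.68
Net pay: €3,990.00 − €881.68 = €3,108.32

€3,108.32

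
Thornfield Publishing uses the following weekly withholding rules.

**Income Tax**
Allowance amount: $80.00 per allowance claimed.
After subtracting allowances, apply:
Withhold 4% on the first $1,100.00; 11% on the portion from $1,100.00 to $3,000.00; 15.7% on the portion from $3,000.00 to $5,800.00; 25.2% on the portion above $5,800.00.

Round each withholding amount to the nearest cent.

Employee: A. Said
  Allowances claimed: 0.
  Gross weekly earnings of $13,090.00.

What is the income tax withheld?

Income Tax: taxable = $13,090.00
  $692.60 + 25.2% × ($13,090.00 − $5,800.00) = $692.60 + 25.2% × $7,290.00 = $2,529.68

$2,529.68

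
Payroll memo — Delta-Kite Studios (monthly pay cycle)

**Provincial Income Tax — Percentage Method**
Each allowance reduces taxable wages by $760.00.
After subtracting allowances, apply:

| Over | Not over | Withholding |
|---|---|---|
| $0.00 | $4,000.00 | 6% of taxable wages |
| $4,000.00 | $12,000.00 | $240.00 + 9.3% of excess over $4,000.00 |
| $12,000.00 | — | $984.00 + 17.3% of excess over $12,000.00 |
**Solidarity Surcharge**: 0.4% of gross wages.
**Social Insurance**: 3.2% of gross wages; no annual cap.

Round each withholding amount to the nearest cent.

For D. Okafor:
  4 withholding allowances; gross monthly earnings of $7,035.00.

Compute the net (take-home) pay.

$6,542.04

Provincial Income Tax: taxable = $7,035.00 − 4×$760.00 = $3,995.00
  6% × $3,995.00 = $239.70
Solidarity Surcharge: 0.4% × $7,035.00 = $28.14
Social Insurance: 3.2% × $7,035.00 = $225.12
Total withheld: $239.70 + $28.14 + $225.12 = $492.96
Net pay: $7,035.00 − $492.96 = $6,542.04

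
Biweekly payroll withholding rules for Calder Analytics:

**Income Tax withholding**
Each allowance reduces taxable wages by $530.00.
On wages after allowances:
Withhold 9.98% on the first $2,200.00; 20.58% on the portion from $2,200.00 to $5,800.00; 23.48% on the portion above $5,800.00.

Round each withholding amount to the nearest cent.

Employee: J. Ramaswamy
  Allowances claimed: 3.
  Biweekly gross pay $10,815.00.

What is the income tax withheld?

Income Tax: taxable = $10,815.00 − 3×$530.00 = $9,225.00
  $960.44 + 23.48% × ($9,225.00 − $5,800.00) = $960.44 + 23.48% × $3,425.00 = $1,764.63

$1,764.63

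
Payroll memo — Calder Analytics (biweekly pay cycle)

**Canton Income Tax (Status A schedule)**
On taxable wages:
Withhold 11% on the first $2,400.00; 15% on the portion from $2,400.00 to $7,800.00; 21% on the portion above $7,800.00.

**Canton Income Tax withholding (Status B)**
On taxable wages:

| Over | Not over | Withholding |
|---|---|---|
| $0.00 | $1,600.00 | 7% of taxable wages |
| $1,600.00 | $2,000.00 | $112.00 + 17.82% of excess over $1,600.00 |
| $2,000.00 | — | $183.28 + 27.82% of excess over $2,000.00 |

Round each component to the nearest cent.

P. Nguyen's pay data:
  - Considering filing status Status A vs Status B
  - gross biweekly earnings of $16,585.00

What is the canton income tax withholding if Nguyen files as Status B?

$4,240.83

Canton Income Tax (Status B): taxable = $16,585.00
  $183.28 + 27.82% × ($16,585.00 − $2,000.00) = $183.28 + 27.82% × $14,585.00 = $4,240.83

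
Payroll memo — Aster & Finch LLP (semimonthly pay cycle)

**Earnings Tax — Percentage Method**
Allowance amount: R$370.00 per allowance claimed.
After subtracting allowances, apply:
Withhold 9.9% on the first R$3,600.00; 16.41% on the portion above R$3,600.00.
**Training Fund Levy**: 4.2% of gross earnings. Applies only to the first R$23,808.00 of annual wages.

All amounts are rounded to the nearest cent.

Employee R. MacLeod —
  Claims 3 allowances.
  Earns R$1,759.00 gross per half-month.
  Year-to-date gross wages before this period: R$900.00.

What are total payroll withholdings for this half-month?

Earnings Tax: taxable = R$1,759.00 − 3×R$370.00 = R$649.00
  9.9% × R$649.00 = R$64.25
Training Fund Levy: 4.2% × R$1,759.00 = R$73.88
Total: R$64.25 + R$73.88 = R$138.13

R$138.13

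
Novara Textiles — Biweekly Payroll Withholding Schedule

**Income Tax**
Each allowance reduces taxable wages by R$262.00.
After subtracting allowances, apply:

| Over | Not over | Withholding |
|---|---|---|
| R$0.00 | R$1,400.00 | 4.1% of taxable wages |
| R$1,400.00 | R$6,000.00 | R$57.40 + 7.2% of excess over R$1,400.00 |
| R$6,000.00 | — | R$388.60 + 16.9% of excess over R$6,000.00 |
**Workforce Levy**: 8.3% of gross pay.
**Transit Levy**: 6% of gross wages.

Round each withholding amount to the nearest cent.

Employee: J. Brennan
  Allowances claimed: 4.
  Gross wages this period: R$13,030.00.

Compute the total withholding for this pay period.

Income Tax: taxable = R$13,030.00 − 4×R$262.00 = R$11,982.00
  R$388.60 + 16.9% × (R$11,982.00 − R$6,000.00) = R$388.60 + 16.9% × R$5,982.00 = R$1,399.56
Workforce Levy: 8.3% × R$13,030.00 = R$1,081.49
Transit Levy: 6% × R$13,030.00 = R$781.80
Total: R$1,399.56 + R$1,081.49 + R$781.80 = R$3,262.85

R$3,262.85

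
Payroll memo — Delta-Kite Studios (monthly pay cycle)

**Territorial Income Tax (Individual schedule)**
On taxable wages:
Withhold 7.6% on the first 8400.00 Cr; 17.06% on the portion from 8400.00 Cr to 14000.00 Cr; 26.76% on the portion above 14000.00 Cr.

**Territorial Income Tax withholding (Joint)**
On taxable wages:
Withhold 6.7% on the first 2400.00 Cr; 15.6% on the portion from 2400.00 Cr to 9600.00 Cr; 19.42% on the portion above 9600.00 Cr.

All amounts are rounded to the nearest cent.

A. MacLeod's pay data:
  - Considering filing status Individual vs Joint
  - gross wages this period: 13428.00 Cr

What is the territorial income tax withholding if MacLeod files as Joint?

2027.40 Cr

Territorial Income Tax (Joint): taxable = 13428.00 Cr
  1284.00 Cr + 19.42% × (13428.00 Cr − 9600.00 Cr) = 1284.00 Cr + 19.42% × 3828.00 Cr = 2027.40 Cr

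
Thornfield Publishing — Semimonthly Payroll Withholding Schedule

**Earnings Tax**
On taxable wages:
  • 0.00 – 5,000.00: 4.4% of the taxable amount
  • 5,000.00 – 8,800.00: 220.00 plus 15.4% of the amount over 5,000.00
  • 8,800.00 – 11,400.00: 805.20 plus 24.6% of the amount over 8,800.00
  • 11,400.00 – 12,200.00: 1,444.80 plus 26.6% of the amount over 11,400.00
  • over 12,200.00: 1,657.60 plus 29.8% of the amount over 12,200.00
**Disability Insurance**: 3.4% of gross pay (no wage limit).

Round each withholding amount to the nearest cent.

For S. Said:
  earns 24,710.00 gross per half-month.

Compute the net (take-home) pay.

Earnings Tax: taxable = 24,710.00
  1,657.60 + 29.8% × (24,710.00 − 12,200.00) = 1,657.60 + 29.8% × 12,510.00 = 5,385.58
Disability Insurance: 3.4% × 24,710.00 = 840.14
Total withheld: 5,385.58 + 840.14 = 6,225.72
Net pay: 24,710.00 − 6,225.72 = 18,484.28

18,484.28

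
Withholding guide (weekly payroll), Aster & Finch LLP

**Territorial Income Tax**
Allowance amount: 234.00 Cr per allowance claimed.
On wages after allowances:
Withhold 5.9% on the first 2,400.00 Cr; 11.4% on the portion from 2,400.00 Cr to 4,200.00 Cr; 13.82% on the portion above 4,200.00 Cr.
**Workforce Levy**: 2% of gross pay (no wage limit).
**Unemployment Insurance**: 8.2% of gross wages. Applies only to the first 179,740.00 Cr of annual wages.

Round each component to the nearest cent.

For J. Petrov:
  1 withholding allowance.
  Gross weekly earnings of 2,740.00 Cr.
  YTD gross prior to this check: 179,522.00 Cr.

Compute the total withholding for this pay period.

Territorial Income Tax: taxable = 2,740.00 Cr − 1×234.00 Cr = 2,506.00 Cr
  141.60 Cr + 11.4% × (2,506.00 Cr − 2,400.00 Cr) = 141.60 Cr + 11.4% × 106.00 Cr = 153.68 Cr
Workforce Levy: 2% × 2,740.00 Cr = 54.80 Cr
Unemployment Insurance: cap 179,740.00 Cr − YTD 179,522.00 Cr = 218.00 Cr subject; 8.2% × 218.00 Cr = 17.88 Cr
Total: 153.68 Cr + 54.80 Cr + 17.88 Cr = 226.36 Cr

226.36 Cr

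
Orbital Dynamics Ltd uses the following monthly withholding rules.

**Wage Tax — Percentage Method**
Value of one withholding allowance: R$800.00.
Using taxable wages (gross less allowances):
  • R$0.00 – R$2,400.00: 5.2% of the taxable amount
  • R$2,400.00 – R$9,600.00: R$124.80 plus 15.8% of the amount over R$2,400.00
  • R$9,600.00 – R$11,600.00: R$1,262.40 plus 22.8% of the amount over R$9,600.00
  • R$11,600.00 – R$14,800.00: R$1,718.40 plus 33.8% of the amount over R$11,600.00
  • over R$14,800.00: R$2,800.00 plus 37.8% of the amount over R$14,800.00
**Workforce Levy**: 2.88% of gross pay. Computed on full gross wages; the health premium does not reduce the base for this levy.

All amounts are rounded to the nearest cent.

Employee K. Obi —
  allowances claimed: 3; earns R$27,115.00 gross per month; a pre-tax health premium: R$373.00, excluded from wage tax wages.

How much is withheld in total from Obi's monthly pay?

Wage Tax: taxable = R$27,115.00 − R$373.00 − 3×R$800.00 = R$24,342.00
  R$2,800.00 + 37.8% × (R$24,342.00 − R$14,800.00) = R$2,800.00 + 37.8% × R$9,542.00 = R$6,406.88
Workforce Levy: 2.88% × R$27,115.00 = R$780.91
Total: R$6,406.88 + R$780.91 = R$7,187.79

R$7,187.79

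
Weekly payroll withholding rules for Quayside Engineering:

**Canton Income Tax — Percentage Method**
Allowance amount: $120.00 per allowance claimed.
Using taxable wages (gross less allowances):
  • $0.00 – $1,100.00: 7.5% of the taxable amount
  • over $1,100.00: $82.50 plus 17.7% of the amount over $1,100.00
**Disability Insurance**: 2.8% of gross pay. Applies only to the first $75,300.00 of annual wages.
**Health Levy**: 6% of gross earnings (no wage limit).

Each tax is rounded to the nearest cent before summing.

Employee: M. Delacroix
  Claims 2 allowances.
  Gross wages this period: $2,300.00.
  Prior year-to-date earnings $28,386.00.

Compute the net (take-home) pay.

$1,845.18

Canton Income Tax: taxable = $2,300.00 − 2×$120.00 = $2,060.00
  $82.50 + 17.7% × ($2,060.00 − $1,100.00) = $82.50 + 17.7% × $960.00 = $252.42
Disability Insurance: 2.8% × $2,300.00 = $64.40
Health Levy: 6% × $2,300.00 = $138.00
Total withheld: $252.42 + $64.40 + $138.00 = $454.82
Net pay: $2,300.00 − $454.82 = $1,845.18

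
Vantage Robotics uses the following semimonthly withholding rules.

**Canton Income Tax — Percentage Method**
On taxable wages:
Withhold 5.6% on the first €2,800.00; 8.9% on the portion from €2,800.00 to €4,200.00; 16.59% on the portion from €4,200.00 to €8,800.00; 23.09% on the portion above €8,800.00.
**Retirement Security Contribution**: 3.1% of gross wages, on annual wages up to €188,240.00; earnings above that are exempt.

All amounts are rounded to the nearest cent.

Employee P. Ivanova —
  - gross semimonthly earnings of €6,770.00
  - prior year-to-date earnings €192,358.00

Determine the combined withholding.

Canton Income Tax: taxable = €6,770.00
  €281.40 + 16.59% × (€6,770.00 − €4,200.00) = €281.40 + 16.59% × €2,570.00 = €707.76
Retirement Security Contribution: YTD €192,358.00 ≥ cap €188,240.00 → €0.00
Total: €707.76 + €0.00 = €707.76

€707.76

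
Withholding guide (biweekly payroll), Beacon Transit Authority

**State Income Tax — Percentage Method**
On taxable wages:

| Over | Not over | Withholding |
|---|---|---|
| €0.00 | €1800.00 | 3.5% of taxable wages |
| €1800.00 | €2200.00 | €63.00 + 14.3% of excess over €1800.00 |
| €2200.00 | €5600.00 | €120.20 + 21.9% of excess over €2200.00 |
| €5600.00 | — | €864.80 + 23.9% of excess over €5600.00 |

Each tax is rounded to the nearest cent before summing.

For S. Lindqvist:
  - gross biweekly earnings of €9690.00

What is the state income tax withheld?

State Income Tax: taxable = €9690.00
  €864.80 + 23.9% × (€9690.00 − €5600.00) = €864.80 + 23.9% × €4090.00 = €1842.31

€1842.31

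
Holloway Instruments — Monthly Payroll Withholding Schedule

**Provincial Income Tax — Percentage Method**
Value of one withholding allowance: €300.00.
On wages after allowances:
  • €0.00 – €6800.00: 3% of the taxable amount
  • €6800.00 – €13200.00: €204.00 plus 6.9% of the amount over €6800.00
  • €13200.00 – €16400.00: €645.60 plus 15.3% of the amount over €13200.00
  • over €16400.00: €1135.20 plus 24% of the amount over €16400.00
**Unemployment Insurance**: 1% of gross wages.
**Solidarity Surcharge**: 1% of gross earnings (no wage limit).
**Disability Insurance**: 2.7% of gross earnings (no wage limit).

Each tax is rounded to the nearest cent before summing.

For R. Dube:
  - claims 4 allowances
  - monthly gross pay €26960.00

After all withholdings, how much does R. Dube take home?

€22311.28

Provincial Income Tax: taxable = €26960.00 − 4×€300.00 = €25760.00
  €1135.20 + 24% × (€25760.00 − €16400.00) = €1135.20 + 24% × €9360.00 = €3381.60
Unemployment Insurance: 1% × €26960.00 = €269.60
Solidarity Surcharge: 1% × €26960.00 = €269.60
Disability Insurance: 2.7% × €26960.00 = €727.92
Total withheld: €3381.60 + €269.60 + €269.60 + €727.92 = €4648.72
Net pay: €26960.00 − €4648.72 = €22311.28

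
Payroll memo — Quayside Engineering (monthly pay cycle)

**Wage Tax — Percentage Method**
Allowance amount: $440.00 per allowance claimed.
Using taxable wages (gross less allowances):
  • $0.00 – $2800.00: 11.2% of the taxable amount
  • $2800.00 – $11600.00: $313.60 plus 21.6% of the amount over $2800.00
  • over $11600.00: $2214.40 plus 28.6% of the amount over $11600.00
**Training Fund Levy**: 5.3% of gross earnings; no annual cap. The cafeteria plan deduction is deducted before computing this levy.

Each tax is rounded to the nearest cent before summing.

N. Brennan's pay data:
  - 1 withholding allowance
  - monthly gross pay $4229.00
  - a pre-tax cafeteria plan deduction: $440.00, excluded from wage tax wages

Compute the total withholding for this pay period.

$633.00

Wage Tax: taxable = $4229.00 − $440.00 − 1×$440.00 = $3349.00
  $313.60 + 21.6% × ($3349.00 − $2800.00) = $313.60 + 21.6% × $549.00 = $432.18
Training Fund Levy: 5.3% × $3789.00 = $200.82
Total: $432.18 + $200.82 = $633.00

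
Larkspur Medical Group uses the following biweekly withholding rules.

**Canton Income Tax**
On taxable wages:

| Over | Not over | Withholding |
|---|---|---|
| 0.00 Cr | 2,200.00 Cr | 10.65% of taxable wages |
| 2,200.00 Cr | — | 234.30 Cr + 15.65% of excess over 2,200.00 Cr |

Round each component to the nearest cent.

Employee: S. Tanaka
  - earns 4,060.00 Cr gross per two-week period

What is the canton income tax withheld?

525.39 Cr

Canton Income Tax: taxable = 4,060.00 Cr
  234.30 Cr + 15.65% × (4,060.00 Cr − 2,200.00 Cr) = 234.30 Cr + 15.65% × 1,860.00 Cr = 525.39 Cr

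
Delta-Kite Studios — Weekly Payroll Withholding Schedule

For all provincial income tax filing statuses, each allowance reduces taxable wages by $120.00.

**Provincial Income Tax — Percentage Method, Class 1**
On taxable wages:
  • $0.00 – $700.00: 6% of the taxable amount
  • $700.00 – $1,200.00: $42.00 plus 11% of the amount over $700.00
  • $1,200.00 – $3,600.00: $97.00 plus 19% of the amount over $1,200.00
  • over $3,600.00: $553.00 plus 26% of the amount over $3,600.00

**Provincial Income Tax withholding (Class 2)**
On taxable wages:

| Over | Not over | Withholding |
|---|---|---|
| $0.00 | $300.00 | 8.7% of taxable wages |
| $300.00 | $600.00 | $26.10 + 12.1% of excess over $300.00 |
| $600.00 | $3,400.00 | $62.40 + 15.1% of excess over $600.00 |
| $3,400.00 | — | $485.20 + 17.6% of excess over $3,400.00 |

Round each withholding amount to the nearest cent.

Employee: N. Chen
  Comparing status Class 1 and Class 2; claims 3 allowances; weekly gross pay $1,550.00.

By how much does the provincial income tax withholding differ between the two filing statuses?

$55.59

Provincial Income Tax (Class 1): taxable = $1,550.00 − 3×$120.00 = $1,190.00
  $42.00 + 11% × ($1,190.00 − $700.00) = $42.00 + 11% × $490.00 = $95.90
Provincial Income Tax (Class 2): taxable = $1,550.00 − 3×$120.00 = $1,190.00
  $62.40 + 15.1% × ($1,190.00 − $600.00) = $62.40 + 15.1% × $590.00 = $151.49
Difference: |$95.90 − $151.49| = $55.59 (higher under Class 2)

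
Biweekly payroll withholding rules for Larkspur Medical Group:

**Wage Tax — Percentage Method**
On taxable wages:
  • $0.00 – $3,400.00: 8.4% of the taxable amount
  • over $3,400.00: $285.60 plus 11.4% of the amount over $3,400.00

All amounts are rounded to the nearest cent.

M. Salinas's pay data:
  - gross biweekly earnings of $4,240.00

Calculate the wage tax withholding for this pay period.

$381.36

Wage Tax: taxable = $4,240.00
  $285.60 + 11.4% × ($4,240.00 − $3,400.00) = $285.60 + 11.4% × $840.00 = $381.36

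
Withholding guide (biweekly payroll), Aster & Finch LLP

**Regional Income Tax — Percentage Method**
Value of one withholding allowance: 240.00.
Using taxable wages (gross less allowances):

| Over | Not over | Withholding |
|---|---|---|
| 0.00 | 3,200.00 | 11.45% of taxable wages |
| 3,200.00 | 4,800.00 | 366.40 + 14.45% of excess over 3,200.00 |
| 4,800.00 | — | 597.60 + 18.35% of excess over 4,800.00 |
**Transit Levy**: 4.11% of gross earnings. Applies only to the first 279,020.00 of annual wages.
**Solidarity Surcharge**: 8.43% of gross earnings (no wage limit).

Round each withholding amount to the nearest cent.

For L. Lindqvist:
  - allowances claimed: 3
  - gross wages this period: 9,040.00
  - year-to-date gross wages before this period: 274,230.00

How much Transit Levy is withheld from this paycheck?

196.87

Transit Levy: cap 279,020.00 − YTD 274,230.00 = 4,790.00 subject; 4.11% × 4,790.00 = 196.87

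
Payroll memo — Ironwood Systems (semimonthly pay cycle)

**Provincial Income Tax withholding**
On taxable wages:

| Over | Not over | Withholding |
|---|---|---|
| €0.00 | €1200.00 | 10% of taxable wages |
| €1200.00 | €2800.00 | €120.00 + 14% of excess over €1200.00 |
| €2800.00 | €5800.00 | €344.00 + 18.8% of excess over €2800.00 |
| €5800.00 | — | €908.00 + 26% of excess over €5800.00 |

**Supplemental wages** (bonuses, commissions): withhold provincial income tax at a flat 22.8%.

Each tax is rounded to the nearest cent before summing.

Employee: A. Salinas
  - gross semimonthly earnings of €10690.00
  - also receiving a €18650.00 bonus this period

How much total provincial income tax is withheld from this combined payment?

Provincial Income Tax: taxable = €10690.00
  €908.00 + 26% × (€10690.00 − €5800.00) = €908.00 + 26% × €4890.00 = €2179.40
Supplemental (22.8% flat on bonus): 22.8% × €18650.00 = €4252.20
Total provincial income tax: €2179.40 + €4252.20 = €6431.60

€6431.60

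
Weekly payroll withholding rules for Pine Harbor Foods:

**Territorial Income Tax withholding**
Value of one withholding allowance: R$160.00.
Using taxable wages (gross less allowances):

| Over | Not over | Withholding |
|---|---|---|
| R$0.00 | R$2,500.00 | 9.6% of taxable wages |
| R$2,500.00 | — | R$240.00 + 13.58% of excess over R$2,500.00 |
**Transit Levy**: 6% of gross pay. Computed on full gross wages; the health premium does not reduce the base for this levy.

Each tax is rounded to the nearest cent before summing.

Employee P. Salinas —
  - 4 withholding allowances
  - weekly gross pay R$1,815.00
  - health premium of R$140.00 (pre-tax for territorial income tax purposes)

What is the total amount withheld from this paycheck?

Territorial Income Tax: taxable = R$1,815.00 − R$140.00 − 4×R$160.00 = R$1,035.00
  9.6% × R$1,035.00 = R$99.36
Transit Levy: 6% × R$1,815.00 = R$108.90
Total: R$99.36 + R$108.90 = R$208.26

R$208.26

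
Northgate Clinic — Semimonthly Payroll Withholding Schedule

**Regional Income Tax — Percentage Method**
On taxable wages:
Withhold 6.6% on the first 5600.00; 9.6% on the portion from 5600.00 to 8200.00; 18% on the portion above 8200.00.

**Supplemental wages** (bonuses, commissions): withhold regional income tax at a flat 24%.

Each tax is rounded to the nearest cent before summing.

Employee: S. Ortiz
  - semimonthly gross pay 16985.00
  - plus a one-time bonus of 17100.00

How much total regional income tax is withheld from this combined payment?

Regional Income Tax: taxable = 16985.00
  619.20 + 18% × (16985.00 − 8200.00) = 619.20 + 18% × 8785.00 = 2200.50
Supplemental (24% flat on bonus): 24% × 17100.00 = 4104.00
Total regional income tax: 2200.50 + 4104.00 = 6304.50

6304.50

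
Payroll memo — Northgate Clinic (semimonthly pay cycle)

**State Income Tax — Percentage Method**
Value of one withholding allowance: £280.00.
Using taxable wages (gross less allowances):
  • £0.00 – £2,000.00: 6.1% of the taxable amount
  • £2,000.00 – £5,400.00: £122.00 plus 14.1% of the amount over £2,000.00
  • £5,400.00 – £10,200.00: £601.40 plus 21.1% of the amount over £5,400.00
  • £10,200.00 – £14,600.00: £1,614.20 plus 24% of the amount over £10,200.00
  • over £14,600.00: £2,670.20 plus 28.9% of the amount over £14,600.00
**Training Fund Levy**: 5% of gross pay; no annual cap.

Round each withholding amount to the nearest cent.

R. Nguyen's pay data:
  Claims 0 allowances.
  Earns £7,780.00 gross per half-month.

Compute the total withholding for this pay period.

State Income Tax: taxable = £7,780.00
  £601.40 + 21.1% × (£7,780.00 − £5,400.00) = £601.40 + 21.1% × £2,380.00 = £1,103.58
Training Fund Levy: 5% × £7,780.00 = £389.00
Total: £1,103.58 + £389.00 = £1,492.58

£1,492.58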